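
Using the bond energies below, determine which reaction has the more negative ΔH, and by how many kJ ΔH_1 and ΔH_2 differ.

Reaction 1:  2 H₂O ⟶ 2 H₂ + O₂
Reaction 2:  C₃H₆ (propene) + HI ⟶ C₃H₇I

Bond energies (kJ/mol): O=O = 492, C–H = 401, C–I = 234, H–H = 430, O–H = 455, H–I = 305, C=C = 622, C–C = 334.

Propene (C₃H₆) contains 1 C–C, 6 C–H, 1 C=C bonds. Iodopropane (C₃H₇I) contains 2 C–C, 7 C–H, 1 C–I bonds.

Reaction 1:
  Bonds broken (reactants):
    O–H: 4 × 455 = 1820
    Σ(broken) = 1820 kJ
  Bonds formed (products):
    H–H: 2 × 430 = 860
    O=O: 1 × 492 = 492
    Σ(formed) = 1352 kJ
  ΔH_1 = 1820 − 1352 = +468 kJ
Reaction 2:
  Bonds broken (reactants):
    C–C: 1 × 334 = 334
    C–H: 6 × 401 = 2406
    C=C: 1 × 622 = 622
    H–I: 1 × 305 = 305
    Σ(broken) = 3667 kJ
  Bonds formed (products):
    C–C: 2 × 334 = 668
    C–H: 7 × 401 = 2807
    C–I: 1 × 234 = 234
    Σ(formed) = 3709 kJ
  ΔH_2 = 3667 − 3709 = −42 kJ
ΔH_1 − ΔH_2 = +510 kJ, so reaction 2 has the more negative ΔH; |ΔH_1 − ΔH_2| = 510 kJ.

Reaction 2, by 510 kJ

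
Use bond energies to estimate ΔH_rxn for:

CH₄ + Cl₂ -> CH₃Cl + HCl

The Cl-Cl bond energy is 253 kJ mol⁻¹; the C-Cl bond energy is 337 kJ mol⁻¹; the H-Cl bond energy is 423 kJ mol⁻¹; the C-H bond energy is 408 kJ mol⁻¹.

Bonds broken (reactants):
  C-H: 4 × 408 = 1632
  Cl-Cl: 1 × 253 = 253
  Σ(broken) = 1885 kJ
Bonds formed (products):
  C-Cl: 1 × 337 = 337
  C-H: 3 × 408 = 1224
  H-Cl: 1 × 423 = 423
  Σ(formed) = 1984 kJ
ΔH = Σ(broken) − Σ(formed) = 1885 − 1984 = −99 kJ

ΔH ≈ −99 kJ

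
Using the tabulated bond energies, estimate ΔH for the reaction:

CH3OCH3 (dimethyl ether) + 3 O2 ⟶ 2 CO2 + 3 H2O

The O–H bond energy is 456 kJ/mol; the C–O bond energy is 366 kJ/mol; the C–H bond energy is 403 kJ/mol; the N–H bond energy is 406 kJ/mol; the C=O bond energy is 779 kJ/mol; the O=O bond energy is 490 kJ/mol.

ΔH ≈ −1232 kJ

Bonds broken (reactants):
  C–H: 6 × 403 = 2418
  C–O: 2 × 366 = 732
  O=O: 3 × 490 = 1470
  Σ(broken) = 4620 kJ
Bonds formed (products):
  C=O: 4 × 779 = 3116
  O–H: 6 × 456 = 2736
  Σ(formed) = 5852 kJ
ΔH = Σ(broken) − Σ(formed) = 4620 − 5852 = −1232 kJ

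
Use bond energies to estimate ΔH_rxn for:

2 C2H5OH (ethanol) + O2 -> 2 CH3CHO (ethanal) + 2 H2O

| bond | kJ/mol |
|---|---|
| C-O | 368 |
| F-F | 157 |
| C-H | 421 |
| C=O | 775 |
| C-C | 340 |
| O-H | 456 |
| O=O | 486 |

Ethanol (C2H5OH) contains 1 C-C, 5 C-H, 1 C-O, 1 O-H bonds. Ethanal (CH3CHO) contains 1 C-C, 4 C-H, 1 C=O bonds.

ΔH ≈ −398 kJ

Bonds broken (reactants):
  C-C: 2 × 340 = 680
  C-H: 10 × 421 = 4210
  C-O: 2 × 368 = 736
  O-H: 2 × 456 = 912
  O=O: 1 × 486 = 486
  Σ(broken) = 7024 kJ
Bonds formed (products):
  C-C: 2 × 340 = 680
  C-H: 8 × 421 = 3368
  C=O: 2 × 775 = 1550
  O-H: 4 × 456 = 1824
  Σ(formed) = 7422 kJ
ΔH = Σ(broken) − Σ(formed) = 7024 − 7422 = −398 kJ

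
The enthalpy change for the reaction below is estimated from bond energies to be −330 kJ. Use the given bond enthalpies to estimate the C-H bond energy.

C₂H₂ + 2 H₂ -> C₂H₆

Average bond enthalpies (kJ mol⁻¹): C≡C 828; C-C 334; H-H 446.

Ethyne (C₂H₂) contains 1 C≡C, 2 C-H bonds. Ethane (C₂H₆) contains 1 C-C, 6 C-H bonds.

D(C-H) ≈ 429 kJ/mol

Let D be the C-H bond energy.
Σ(broken) = 1×828 + 2×D + 2×446 = 1720 + 2D
Σ(formed) = 1×334 + 6×D = 334 + 6D
ΔH = Σ(broken) − Σ(formed) = (1720 + 2D) − (334 + 6D) = +1386 − 4D
Setting this equal to −330 kJ gives 4D = 1716, so D = 429 kJ/mol.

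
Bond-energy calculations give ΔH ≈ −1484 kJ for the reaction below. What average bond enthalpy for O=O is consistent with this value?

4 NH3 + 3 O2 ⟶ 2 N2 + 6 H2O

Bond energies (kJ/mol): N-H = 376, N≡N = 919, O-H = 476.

Let D be the O=O bond energy.
Σ(broken) = 12×376 + 3×D = 4512 + 3D
Σ(formed) = 2×919 + 12×476 = 7550
ΔH = Σ(broken) − Σ(formed) = (4512 + 3D) − (7550) = −3038 + 3D
Setting this equal to −1484 kJ gives 3D = 1554, so D = 518 kJ/mol.

D(O=O) ≈ 518 kJ/mol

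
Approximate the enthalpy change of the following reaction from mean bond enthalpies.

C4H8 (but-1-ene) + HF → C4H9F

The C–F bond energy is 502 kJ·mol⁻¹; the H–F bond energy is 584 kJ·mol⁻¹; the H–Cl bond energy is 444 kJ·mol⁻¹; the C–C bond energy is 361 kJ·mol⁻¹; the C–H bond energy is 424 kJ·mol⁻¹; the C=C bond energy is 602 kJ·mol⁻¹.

ΔH ≈ −101 kJ

Bonds broken (reactants):
  C–C: 2 × 361 = 722
  C–H: 8 × 424 = 3392
  C=C: 1 × 602 = 602
  H–F: 1 × 584 = 584
  Σ(broken) = 5300 kJ
Bonds formed (products):
  C–C: 3 × 361 = 1083
  C–F: 1 × 502 = 502
  C–H: 9 × 424 = 3816
  Σ(formed) = 5401 kJ
ΔH = Σ(broken) − Σ(formed) = 5300 − 5401 = −101 kJ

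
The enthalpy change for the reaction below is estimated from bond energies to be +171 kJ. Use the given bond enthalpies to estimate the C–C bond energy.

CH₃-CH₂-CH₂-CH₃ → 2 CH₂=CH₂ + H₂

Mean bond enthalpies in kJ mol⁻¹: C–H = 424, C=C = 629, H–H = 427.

D(C–C) ≈ 336 kJ/mol

Let D be the C–C bond energy.
Σ(broken) = 3×D + 10×424 = 4240 + 3D
Σ(formed) = 8×424 + 2×629 + 1×427 = 5077
ΔH = Σ(broken) − Σ(formed) = (4240 + 3D) − (5077) = −837 + 3D
Setting this equal to +171 kJ gives 3D = 1008, so D = 336 kJ/mol.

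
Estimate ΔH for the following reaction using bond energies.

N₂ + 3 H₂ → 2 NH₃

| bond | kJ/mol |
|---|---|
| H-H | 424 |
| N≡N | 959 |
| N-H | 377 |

Bonds broken (reactants):
  H-H: 3 × 424 = 1272
  N≡N: 1 × 959 = 959
  Σ(broken) = 2231 kJ
Bonds formed (products):
  N-H: 6 × 377 = 2262
  Σ(formed) = 2262 kJ
ΔH = Σ(broken) − Σ(formed) = 2231 − 2262 = −31 kJ

ΔH ≈ −31 kJ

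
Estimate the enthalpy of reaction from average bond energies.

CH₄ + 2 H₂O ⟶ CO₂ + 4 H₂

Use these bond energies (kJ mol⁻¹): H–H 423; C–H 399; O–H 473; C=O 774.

ΔH ≈ +248 kJ

Bonds broken (reactants):
  C–H: 4 × 399 = 1596
  O–H: 4 × 473 = 1892
  Σ(broken) = 3488 kJ
Bonds formed (products):
  C=O: 2 × 774 = 1548
  H–H: 4 × 423 = 1692
  Σ(formed) = 3240 kJ
ΔH = Σ(broken) − Σ(formed) = 3488 − 3240 = +248 kJ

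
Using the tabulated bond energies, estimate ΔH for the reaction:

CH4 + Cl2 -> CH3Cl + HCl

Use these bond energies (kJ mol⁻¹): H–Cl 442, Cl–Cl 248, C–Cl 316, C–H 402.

ΔH ≈ −108 kJ

Bonds broken (reactants):
  C–H: 4 × 402 = 1608
  Cl–Cl: 1 × 248 = 248
  Σ(broken) = 1856 kJ
Bonds formed (products):
  C–Cl: 1 × 316 = 316
  C–H: 3 × 402 = 1206
  H–Cl: 1 × 442 = 442
  Σ(formed) = 1964 kJ
ΔH = Σ(broken) − Σ(formed) = 1856 − 1964 = −108 kJ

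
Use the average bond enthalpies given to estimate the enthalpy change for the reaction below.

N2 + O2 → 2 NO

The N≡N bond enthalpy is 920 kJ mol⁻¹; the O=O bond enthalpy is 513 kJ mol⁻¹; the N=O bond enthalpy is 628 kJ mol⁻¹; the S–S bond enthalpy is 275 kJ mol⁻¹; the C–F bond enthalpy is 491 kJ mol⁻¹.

ΔH ≈ +177 kJ

Bonds broken (reactants):
  N≡N: 1 × 920 = 920
  O=O: 1 × 513 = 513
  Σ(broken) = 1433 kJ
Bonds formed (products):
  N=O: 2 × 628 = 1256
  Σ(formed) = 1256 kJ
ΔH = Σ(broken) − Σ(formed) = 1433 − 1256 = +177 kJ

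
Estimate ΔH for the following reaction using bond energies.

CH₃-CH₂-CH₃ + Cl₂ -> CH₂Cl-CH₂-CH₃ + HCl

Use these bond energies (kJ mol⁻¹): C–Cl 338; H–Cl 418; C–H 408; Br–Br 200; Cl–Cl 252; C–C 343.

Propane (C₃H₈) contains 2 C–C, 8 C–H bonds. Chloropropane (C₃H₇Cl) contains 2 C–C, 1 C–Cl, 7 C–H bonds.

ΔH ≈ −96 kJ

Bonds broken (reactants):
  C–C: 2 × 343 = 686
  C–H: 8 × 408 = 3264
  Cl–Cl: 1 × 252 = 252
  Σ(broken) = 4202 kJ
Bonds formed (products):
  C–C: 2 × 343 = 686
  C–Cl: 1 × 338 = 338
  C–H: 7 × 408 = 2856
  H–Cl: 1 × 418 = 418
  Σ(formed) = 4298 kJ
ΔH = Σ(broken) − Σ(formed) = 4202 − 4298 = −96 kJ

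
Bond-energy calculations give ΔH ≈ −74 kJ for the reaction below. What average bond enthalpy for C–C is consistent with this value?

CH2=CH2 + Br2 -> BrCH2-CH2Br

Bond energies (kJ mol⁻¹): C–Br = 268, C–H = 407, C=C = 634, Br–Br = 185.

D(C–C) ≈ 357 kJ/mol

Let D be the C–C bond energy.
Σ(broken) = 1×185 + 4×407 + 1×634 = 2447
Σ(formed) = 2×268 + 1×D + 4×407 = 2164 + D
ΔH = Σ(broken) − Σ(formed) = (2447) − (2164 + D) = +283 − D
Setting this equal to −74 kJ gives D = 357 kJ/mol.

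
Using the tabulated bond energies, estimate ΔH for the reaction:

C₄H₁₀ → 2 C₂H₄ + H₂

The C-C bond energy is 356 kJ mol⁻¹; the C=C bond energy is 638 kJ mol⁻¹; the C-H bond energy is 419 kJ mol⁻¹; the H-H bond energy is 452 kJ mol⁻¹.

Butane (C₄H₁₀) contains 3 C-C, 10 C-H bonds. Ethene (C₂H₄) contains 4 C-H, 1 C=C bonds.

Bonds broken (reactants):
  C-C: 3 × 356 = 1068
  C-H: 10 × 419 = 4190
  Σ(broken) = 5258 kJ
Bonds formed (products):
  C-H: 8 × 419 = 3352
  C=C: 2 × 638 = 1276
  H-H: 1 × 452 = 452
  Σ(formed) = 5080 kJ
ΔH = Σ(broken) − Σ(formed) = 5258 − 5080 = +178 kJ

ΔH ≈ +178 kJ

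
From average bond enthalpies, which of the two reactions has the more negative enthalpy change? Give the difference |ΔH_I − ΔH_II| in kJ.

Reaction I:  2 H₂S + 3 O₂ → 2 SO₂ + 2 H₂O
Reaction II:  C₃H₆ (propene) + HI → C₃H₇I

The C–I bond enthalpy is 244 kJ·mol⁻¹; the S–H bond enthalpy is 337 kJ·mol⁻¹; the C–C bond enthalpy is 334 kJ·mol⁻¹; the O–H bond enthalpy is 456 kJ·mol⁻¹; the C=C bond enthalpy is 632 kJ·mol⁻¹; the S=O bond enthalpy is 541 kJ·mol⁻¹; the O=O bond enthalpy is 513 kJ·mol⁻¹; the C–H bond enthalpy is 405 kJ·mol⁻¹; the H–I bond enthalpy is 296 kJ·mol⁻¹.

Reaction I:
  Bonds broken (reactants):
    O=O: 3 × 513 = 1539
    S–H: 4 × 337 = 1348
    Σ(broken) = 2887 kJ
  Bonds formed (products):
    O–H: 4 × 456 = 1824
    S=O: 4 × 541 = 2164
    Σ(formed) = 3988 kJ
  ΔH_I = 2887 − 3988 = −1101 kJ
Reaction II:
  Bonds broken (reactants):
    C–C: 1 × 334 = 334
    C–H: 6 × 405 = 2430
    C=C: 1 × 632 = 632
    H–I: 1 × 296 = 296
    Σ(broken) = 3692 kJ
  Bonds formed (products):
    C–C: 2 × 334 = 668
    C–H: 7 × 405 = 2835
    C–I: 1 × 244 = 244
    Σ(formed) = 3747 kJ
  ΔH_II = 3692 − 3747 = −55 kJ
ΔH_I − ΔH_II = −1046 kJ, so reaction I has the more negative ΔH; |ΔH_I − ΔH_II| = 1046 kJ.

Reaction I, by 1046 kJ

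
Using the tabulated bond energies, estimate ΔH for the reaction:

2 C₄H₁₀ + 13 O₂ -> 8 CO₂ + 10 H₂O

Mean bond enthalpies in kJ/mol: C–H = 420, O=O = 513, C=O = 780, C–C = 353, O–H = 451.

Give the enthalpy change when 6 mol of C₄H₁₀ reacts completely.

Bonds broken (reactants):
  C–C: 6 × 353 = 2118
  C–H: 20 × 420 = 8400
  O=O: 13 × 513 = 6669
  Σ(broken) = 17187 kJ
Bonds formed (products):
  C=O: 16 × 780 = 12480
  O–H: 20 × 451 = 9020
  Σ(formed) = 21500 kJ
ΔH = Σ(broken) − Σ(formed) = 17187 − 21500 = −4313 kJ
For 3× the reaction as written: 3 × (−4313) = −12939 kJ

ΔH = −12939 kJ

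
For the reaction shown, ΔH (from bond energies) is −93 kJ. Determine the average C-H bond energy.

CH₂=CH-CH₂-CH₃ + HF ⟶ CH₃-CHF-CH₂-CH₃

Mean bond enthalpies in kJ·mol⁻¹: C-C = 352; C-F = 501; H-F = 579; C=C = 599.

Let D be the C-H bond energy.
Σ(broken) = 2×352 + 8×D + 1×599 + 1×579 = 1882 + 8D
Σ(formed) = 3×352 + 1×501 + 9×D = 1557 + 9D
ΔH = Σ(broken) − Σ(formed) = (1882 + 8D) − (1557 + 9D) = +325 − D
Setting this equal to −93 kJ gives D = 418 kJ/mol.

D(C-H) ≈ 418 kJ/mol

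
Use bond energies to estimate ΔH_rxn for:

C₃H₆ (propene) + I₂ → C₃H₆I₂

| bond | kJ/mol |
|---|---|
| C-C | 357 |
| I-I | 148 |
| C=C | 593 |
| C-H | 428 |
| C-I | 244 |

ΔH ≈ −104 kJ

Bonds broken (reactants):
  C-C: 1 × 357 = 357
  C-H: 6 × 428 = 2568
  C=C: 1 × 593 = 593
  I-I: 1 × 148 = 148
  Σ(broken) = 3666 kJ
Bonds formed (products):
  C-C: 2 × 357 = 714
  C-H: 6 × 428 = 2568
  C-I: 2 × 244 = 488
  Σ(formed) = 3770 kJ
ΔH = Σ(broken) − Σ(formed) = 3666 − 3770 = −104 kJ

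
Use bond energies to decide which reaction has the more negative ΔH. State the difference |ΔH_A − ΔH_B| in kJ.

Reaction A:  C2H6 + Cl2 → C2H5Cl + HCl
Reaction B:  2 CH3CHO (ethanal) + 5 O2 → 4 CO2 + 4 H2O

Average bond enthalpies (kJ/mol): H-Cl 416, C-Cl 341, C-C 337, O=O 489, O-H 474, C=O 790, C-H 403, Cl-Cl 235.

Reaction A:
  Bonds broken (reactants):
    C-C: 1 × 337 = 337
    C-H: 6 × 403 = 2418
    Cl-Cl: 1 × 235 = 235
    Σ(broken) = 2990 kJ
  Bonds formed (products):
    C-C: 1 × 337 = 337
    C-Cl: 1 × 341 = 341
    C-H: 5 × 403 = 2015
    H-Cl: 1 × 416 = 416
    Σ(formed) = 3109 kJ
  ΔH_A = 2990 − 3109 = −119 kJ
Reaction B:
  Bonds broken (reactants):
    C-C: 2 × 337 = 674
    C-H: 8 × 403 = 3224
    C=O: 2 × 790 = 1580
    O=O: 5 × 489 = 2445
    Σ(broken) = 7923 kJ
  Bonds formed (products):
    C=O: 8 × 790 = 6320
    O-H: 8 × 474 = 3792
    Σ(formed) = 10112 kJ
  ΔH_B = 7923 − 10112 = −2189 kJ
ΔH_A − ΔH_B = +2070 kJ, so reaction B has the more negative ΔH; |ΔH_A − ΔH_B| = 2070 kJ.

Reaction B, by 2070 kJ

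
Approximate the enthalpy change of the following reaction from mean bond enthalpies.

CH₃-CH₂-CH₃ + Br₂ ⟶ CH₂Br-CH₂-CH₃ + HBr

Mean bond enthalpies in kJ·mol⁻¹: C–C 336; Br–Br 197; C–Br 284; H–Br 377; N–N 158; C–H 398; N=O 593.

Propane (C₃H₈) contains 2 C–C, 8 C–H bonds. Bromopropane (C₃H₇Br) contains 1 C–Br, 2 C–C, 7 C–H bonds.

ΔH ≈ −66 kJ

Bonds broken (reactants):
  Br–Br: 1 × 197 = 197
  C–C: 2 × 336 = 672
  C–H: 8 × 398 = 3184
  Σ(broken) = 4053 kJ
Bonds formed (products):
  C–Br: 1 × 284 = 284
  C–C: 2 × 336 = 672
  C–H: 7 × 398 = 2786
  H–Br: 1 × 377 = 377
  Σ(formed) = 4119 kJ
ΔH = Σ(broken) − Σ(formed) = 4053 − 4119 = −66 kJ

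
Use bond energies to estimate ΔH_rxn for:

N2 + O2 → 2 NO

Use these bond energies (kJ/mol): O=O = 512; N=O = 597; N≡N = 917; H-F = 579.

Bonds broken (reactants):
  N≡N: 1 × 917 = 917
  O=O: 1 × 512 = 512
  Σ(broken) = 1429 kJ
Bonds formed (products):
  N=O: 2 × 597 = 1194
  Σ(formed) = 1194 kJ
ΔH = Σ(broken) − Σ(formed) = 1429 − 1194 = +235 kJ

ΔH ≈ +235 kJ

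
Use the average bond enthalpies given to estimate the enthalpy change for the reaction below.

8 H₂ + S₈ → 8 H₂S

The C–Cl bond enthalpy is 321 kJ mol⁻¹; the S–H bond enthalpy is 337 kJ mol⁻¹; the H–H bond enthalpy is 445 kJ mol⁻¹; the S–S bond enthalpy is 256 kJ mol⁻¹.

ΔH ≈ +216 kJ

Bonds broken (reactants):
  H–H: 8 × 445 = 3560
  S–S: 8 × 256 = 2048
  Σ(broken) = 5608 kJ
Bonds formed (products):
  S–H: 16 × 337 = 5392
  Σ(formed) = 5392 kJ
ΔH = Σ(broken) − Σ(formed) = 5608 − 5392 = +216 kJ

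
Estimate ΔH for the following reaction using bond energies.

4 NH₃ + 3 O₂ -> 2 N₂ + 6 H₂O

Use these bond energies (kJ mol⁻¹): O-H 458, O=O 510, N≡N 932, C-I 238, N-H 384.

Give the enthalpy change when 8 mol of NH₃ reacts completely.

ΔH = −2444 kJ

Bonds broken (reactants):
  N-H: 12 × 384 = 4608
  O=O: 3 × 510 = 1530
  Σ(broken) = 6138 kJ
Bonds formed (products):
  N≡N: 2 × 932 = 1864
  O-H: 12 × 458 = 5496
  Σ(formed) = 7360 kJ
ΔH = Σ(broken) − Σ(formed) = 6138 − 7360 = −1222 kJ
For 2× the reaction as written: 2 × (−1222) = −2444 kJ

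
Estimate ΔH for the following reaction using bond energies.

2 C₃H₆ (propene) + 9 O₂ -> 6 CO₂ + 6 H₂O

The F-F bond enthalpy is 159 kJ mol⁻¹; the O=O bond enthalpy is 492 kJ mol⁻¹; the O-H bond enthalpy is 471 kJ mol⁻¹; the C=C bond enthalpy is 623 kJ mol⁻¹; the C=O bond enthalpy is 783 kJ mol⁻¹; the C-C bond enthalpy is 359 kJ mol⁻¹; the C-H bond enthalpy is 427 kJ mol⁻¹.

ΔH ≈ −3532 kJ

Bonds broken (reactants):
  C-C: 2 × 359 = 718
  C-H: 12 × 427 = 5124
  C=C: 2 × 623 = 1246
  O=O: 9 × 492 = 4428
  Σ(broken) = 11516 kJ
Bonds formed (products):
  C=O: 12 × 783 = 9396
  O-H: 12 × 471 = 5652
  Σ(formed) = 15048 kJ
ΔH = Σ(broken) − Σ(formed) = 11516 − 15048 = −3532 kJ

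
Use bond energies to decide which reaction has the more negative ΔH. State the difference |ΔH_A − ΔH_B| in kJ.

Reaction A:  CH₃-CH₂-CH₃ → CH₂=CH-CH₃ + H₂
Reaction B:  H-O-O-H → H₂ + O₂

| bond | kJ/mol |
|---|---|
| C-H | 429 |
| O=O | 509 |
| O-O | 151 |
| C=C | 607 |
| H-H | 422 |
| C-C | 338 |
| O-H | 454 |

Reaction B, by 39 kJ

Reaction A:
  Bonds broken (reactants):
    C-C: 2 × 338 = 676
    C-H: 8 × 429 = 3432
    Σ(broken) = 4108 kJ
  Bonds formed (products):
    C-C: 1 × 338 = 338
    C-H: 6 × 429 = 2574
    C=C: 1 × 607 = 607
    H-H: 1 × 422 = 422
    Σ(formed) = 3941 kJ
  ΔH_A = 4108 − 3941 = +167 kJ
Reaction B:
  Bonds broken (reactants):
    O-H: 2 × 454 = 908
    O-O: 1 × 151 = 151
    Σ(broken) = 1059 kJ
  Bonds formed (products):
    H-H: 1 × 422 = 422
    O=O: 1 × 509 = 509
    Σ(formed) = 931 kJ
  ΔH_B = 1059 − 931 = +128 kJ
ΔH_A − ΔH_B = +39 kJ, so reaction B has the more negative ΔH; |ΔH_A − ΔH_B| = 39 kJ.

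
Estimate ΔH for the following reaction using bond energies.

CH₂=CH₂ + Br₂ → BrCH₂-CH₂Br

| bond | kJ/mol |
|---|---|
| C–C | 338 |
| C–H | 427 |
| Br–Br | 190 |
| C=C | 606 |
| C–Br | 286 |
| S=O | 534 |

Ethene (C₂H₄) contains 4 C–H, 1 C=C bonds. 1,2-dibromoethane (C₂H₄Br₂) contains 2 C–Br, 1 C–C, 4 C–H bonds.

ΔH ≈ −114 kJ

Bonds broken (reactants):
  Br–Br: 1 × 190 = 190
  C–H: 4 × 427 = 1708
  C=C: 1 × 606 = 606
  Σ(broken) = 2504 kJ
Bonds formed (products):
  C–Br: 2 × 286 = 572
  C–C: 1 × 338 = 338
  C–H: 4 × 427 = 1708
  Σ(formed) = 2618 kJ
ΔH = Σ(broken) − Σ(formed) = 2504 − 2618 = −114 kJ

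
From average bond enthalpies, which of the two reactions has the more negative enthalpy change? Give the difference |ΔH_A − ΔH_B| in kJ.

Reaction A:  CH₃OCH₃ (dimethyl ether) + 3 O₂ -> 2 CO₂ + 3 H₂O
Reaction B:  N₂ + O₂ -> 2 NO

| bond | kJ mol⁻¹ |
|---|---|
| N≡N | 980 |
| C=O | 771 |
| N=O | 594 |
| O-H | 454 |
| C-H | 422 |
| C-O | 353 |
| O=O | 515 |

Reaction A, by 1332 kJ

Reaction A:
  Bonds broken (reactants):
    C-H: 6 × 422 = 2532
    C-O: 2 × 353 = 706
    O=O: 3 × 515 = 1545
    Σ(broken) = 4783 kJ
  Bonds formed (products):
    C=O: 4 × 771 = 3084
    O-H: 6 × 454 = 2724
    Σ(formed) = 5808 kJ
  ΔH_A = 4783 − 5808 = −1025 kJ
Reaction B:
  Bonds broken (reactants):
    N≡N: 1 × 980 = 980
    O=O: 1 × 515 = 515
    Σ(broken) = 1495 kJ
  Bonds formed (products):
    N=O: 2 × 594 = 1188
    Σ(formed) = 1188 kJ
  ΔH_B = 1495 − 1188 = +307 kJ
ΔH_A − ΔH_B = −1332 kJ, so reaction A has the more negative ΔH; |ΔH_A − ΔH_B| = 1332 kJ.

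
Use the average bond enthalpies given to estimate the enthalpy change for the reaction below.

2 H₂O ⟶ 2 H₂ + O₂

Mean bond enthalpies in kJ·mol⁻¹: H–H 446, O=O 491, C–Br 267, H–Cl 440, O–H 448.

Bonds broken (reactants):
  O–H: 4 × 448 = 1792
  Σ(broken) = 1792 kJ
Bonds formed (products):
  H–H: 2 × 446 = 892
  O=O: 1 × 491 = 491
  Σ(formed) = 1383 kJ
ΔH = Σ(broken) − Σ(formed) = 1792 − 1383 = +409 kJ

ΔH ≈ +409 kJ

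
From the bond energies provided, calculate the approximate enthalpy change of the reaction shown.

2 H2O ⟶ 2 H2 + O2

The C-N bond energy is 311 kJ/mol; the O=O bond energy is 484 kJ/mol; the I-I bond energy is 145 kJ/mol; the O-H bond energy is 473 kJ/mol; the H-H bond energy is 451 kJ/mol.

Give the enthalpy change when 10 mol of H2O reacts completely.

Bonds broken (reactants):
  O-H: 4 × 473 = 1892
  Σ(broken) = 1892 kJ
Bonds formed (products):
  H-H: 2 × 451 = 902
  O=O: 1 × 484 = 484
  Σ(formed) = 1386 kJ
ΔH = Σ(broken) − Σ(formed) = 1892 − 1386 = +506 kJ
For 5× the reaction as written: 5 × (+506) = +2530 kJ

ΔH = +2530 kJ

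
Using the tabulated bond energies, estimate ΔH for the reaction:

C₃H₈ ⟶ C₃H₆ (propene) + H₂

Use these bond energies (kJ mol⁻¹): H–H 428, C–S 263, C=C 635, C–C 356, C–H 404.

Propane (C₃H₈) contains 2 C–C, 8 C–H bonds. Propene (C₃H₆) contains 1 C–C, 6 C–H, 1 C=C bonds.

Bonds broken (reactants):
  C–C: 2 × 356 = 712
  C–H: 8 × 404 = 3232
  Σ(broken) = 3944 kJ
Bonds formed (products):
  C–C: 1 × 356 = 356
  C–H: 6 × 404 = 2424
  C=C: 1 × 635 = 635
  H–H: 1 × 428 = 428
  Σ(formed) = 3843 kJ
ΔH = Σ(broken) − Σ(formed) = 3944 − 3843 = +101 kJ

ΔH ≈ +101 kJ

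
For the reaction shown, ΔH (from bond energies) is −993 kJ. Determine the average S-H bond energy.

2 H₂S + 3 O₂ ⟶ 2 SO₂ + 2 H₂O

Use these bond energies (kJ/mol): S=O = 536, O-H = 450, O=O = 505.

D(S-H) ≈ 359 kJ/mol

Let D be the S-H bond energy.
Σ(broken) = 3×505 + 4×D = 1515 + 4D
Σ(formed) = 4×450 + 4×536 = 3944
ΔH = Σ(broken) − Σ(formed) = (1515 + 4D) − (3944) = −2429 + 4D
Setting this equal to −993 kJ gives 4D = 1436, so D = 359 kJ/mol.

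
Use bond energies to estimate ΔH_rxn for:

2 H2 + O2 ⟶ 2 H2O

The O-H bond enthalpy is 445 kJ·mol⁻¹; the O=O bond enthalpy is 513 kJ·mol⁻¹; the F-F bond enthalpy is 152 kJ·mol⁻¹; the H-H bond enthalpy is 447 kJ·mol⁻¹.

ΔH ≈ −373 kJ

Bonds broken (reactants):
  H-H: 2 × 447 = 894
  O=O: 1 × 513 = 513
  Σ(broken) = 1407 kJ
Bonds formed (products):
  O-H: 4 × 445 = 1780
  Σ(formed) = 1780 kJ
ΔH = Σ(broken) − Σ(formed) = 1407 − 1780 = −373 kJ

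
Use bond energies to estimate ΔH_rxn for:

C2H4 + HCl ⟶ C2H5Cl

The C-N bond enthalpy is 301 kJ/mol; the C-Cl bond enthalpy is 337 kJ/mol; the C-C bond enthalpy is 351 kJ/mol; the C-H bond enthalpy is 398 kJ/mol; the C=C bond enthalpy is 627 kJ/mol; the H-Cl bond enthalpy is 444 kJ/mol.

Bonds broken (reactants):
  C-H: 4 × 398 = 1592
  C=C: 1 × 627 = 627
  H-Cl: 1 × 444 = 444
  Σ(broken) = 2663 kJ
Bonds formed (products):
  C-C: 1 × 351 = 351
  C-Cl: 1 × 337 = 337
  C-H: 5 × 398 = 1990
  Σ(formed) = 2678 kJ
ΔH = Σ(broken) − Σ(formed) = 2663 − 2678 = −15 kJ

ΔH ≈ −15 kJ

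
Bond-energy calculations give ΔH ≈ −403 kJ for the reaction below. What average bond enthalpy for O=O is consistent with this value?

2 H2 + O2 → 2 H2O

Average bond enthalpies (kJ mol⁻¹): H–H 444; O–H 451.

Let D be the O=O bond energy.
Σ(broken) = 2×444 + 1×D = 888 + D
Σ(formed) = 4×451 = 1804
ΔH = Σ(broken) − Σ(formed) = (888 + D) − (1804) = −916 + D
Setting this equal to −403 kJ gives D = 513 kJ/mol.

D(O=O) ≈ 513 kJ/mol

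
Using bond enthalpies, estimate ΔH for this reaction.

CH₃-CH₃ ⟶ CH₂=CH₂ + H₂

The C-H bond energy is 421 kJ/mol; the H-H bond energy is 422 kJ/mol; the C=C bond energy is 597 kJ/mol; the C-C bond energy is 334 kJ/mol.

ΔH ≈ +157 kJ

Bonds broken (reactants):
  C-C: 1 × 334 = 334
  C-H: 6 × 421 = 2526
  Σ(broken) = 2860 kJ
Bonds formed (products):
  C-H: 4 × 421 = 1684
  C=C: 1 × 597 = 597
  H-H: 1 × 422 = 422
  Σ(formed) = 2703 kJ
ΔH = Σ(broken) − Σ(formed) = 2860 − 2703 = +157 kJ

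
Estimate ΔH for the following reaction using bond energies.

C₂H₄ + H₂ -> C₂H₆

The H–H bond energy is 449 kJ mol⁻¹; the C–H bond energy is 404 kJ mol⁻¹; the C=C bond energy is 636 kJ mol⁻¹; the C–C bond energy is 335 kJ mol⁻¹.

ΔH ≈ −58 kJ

Bonds broken (reactants):
  C–H: 4 × 404 = 1616
  C=C: 1 × 636 = 636
  H–H: 1 × 449 = 449
  Σ(broken) = 2701 kJ
Bonds formed (products):
  C–C: 1 × 335 = 335
  C–H: 6 × 404 = 2424
  Σ(formed) = 2759 kJ
ΔH = Σ(broken) − Σ(formed) = 2701 − 2759 = −58 kJ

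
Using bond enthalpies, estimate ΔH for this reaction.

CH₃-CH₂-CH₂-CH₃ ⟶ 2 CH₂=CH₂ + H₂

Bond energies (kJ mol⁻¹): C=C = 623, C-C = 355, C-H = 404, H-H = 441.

ΔH ≈ +186 kJ

Bonds broken (reactants):
  C-C: 3 × 355 = 1065
  C-H: 10 × 404 = 4040
  Σ(broken) = 5105 kJ
Bonds formed (products):
  C-H: 8 × 404 = 3232
  C=C: 2 × 623 = 1246
  H-H: 1 × 441 = 441
  Σ(formed) = 4919 kJ
ΔH = Σ(broken) − Σ(formed) = 5105 − 4919 = +186 kJ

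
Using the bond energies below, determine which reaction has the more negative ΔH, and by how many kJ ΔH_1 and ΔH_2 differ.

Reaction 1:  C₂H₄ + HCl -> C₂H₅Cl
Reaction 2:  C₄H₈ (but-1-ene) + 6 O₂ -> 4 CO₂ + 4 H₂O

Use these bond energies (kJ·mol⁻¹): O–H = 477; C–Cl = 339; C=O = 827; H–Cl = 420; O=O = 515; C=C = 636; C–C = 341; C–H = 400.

Reaction 1:
  Bonds broken (reactants):
    C–H: 4 × 400 = 1600
    C=C: 1 × 636 = 636
    H–Cl: 1 × 420 = 420
    Σ(broken) = 2656 kJ
  Bonds formed (products):
    C–C: 1 × 341 = 341
    C–Cl: 1 × 339 = 339
    C–H: 5 × 400 = 2000
    Σ(formed) = 2680 kJ
  ΔH_1 = 2656 − 2680 = −24 kJ
Reaction 2:
  Bonds broken (reactants):
    C–C: 2 × 341 = 682
    C–H: 8 × 400 = 3200
    C=C: 1 × 636 = 636
    O=O: 6 × 515 = 3090
    Σ(broken) = 7608 kJ
  Bonds formed (products):
    C=O: 8 × 827 = 6616
    O–H: 8 × 477 = 3816
    Σ(formed) = 10432 kJ
  ΔH_2 = 7608 − 10432 = −2824 kJ
ΔH_1 − ΔH_2 = +2800 kJ, so reaction 2 has the more negative ΔH; |ΔH_1 − ΔH_2| = 2800 kJ.

Reaction 2, by 2800 kJ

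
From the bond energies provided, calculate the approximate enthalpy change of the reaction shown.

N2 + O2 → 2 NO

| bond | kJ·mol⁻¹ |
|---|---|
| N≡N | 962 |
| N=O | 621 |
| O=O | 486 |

Bonds broken (reactants):
  N≡N: 1 × 962 = 962
  O=O: 1 × 486 = 486
  Σ(broken) = 1448 kJ
Bonds formed (products):
  N=O: 2 × 621 = 1242
  Σ(formed) = 1242 kJ
ΔH = Σ(broken) − Σ(formed) = 1448 − 1242 = +206 kJ

ΔH ≈ +206 kJ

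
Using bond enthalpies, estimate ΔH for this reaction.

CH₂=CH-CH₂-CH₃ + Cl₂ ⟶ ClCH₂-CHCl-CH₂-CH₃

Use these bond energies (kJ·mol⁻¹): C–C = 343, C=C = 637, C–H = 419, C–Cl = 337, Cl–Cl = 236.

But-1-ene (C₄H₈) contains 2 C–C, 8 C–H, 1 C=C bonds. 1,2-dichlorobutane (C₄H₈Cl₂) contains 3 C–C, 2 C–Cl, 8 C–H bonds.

ΔH ≈ −144 kJ

Bonds broken (reactants):
  C–C: 2 × 343 = 686
  C–H: 8 × 419 = 3352
  C=C: 1 × 637 = 637
  Cl–Cl: 1 × 236 = 236
  Σ(broken) = 4911 kJ
Bonds formed (products):
  C–C: 3 × 343 = 1029
  C–Cl: 2 × 337 = 674
  C–H: 8 × 419 = 3352
  Σ(formed) = 5055 kJ
ΔH = Σ(broken) − Σ(formed) = 4911 − 5055 = −144 kJ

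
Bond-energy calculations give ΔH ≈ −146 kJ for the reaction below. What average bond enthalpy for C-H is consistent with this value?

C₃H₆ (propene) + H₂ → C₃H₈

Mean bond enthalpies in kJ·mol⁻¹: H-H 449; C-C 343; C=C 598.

D(C-H) ≈ 425 kJ/mol

Let D be the C-H bond energy.
Σ(broken) = 1×343 + 6×D + 1×598 + 1×449 = 1390 + 6D
Σ(formed) = 2×343 + 8×D = 686 + 8D
ΔH = Σ(broken) − Σ(formed) = (1390 + 6D) − (686 + 8D) = +704 − 2D
Setting this equal to −146 kJ gives 2D = 850, so D = 425 kJ/mol.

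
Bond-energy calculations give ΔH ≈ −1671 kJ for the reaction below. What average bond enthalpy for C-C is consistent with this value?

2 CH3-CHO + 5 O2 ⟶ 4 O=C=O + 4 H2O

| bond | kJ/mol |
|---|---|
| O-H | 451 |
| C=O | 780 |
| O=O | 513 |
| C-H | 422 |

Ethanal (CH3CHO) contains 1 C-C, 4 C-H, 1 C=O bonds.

Let D be the C-C bond energy.
Σ(broken) = 2×D + 8×422 + 2×780 + 5×513 = 7501 + 2D
Σ(formed) = 8×780 + 8×451 = 9848
ΔH = Σ(broken) − Σ(formed) = (7501 + 2D) − (9848) = −2347 + 2D
Setting this equal to −1671 kJ gives 2D = 676, so D = 338 kJ/mol.

D(C-C) ≈ 338 kJ/mol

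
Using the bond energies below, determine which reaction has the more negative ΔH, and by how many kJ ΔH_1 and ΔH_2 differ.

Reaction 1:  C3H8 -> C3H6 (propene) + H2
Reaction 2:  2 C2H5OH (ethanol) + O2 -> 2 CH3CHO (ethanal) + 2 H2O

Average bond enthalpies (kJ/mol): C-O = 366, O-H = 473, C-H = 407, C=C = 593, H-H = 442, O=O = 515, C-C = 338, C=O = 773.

Reaction 2, by 548 kJ

Reaction 1:
  Bonds broken (reactants):
    C-C: 2 × 338 = 676
    C-H: 8 × 407 = 3256
    Σ(broken) = 3932 kJ
  Bonds formed (products):
    C-C: 1 × 338 = 338
    C-H: 6 × 407 = 2442
    C=C: 1 × 593 = 593
    H-H: 1 × 442 = 442
    Σ(formed) = 3815 kJ
  ΔH_1 = 3932 − 3815 = +117 kJ
Reaction 2:
  Bonds broken (reactants):
    C-C: 2 × 338 = 676
    C-H: 10 × 407 = 4070
    C-O: 2 × 366 = 732
    O-H: 2 × 473 = 946
    O=O: 1 × 515 = 515
    Σ(broken) = 6939 kJ
  Bonds formed (products):
    C-C: 2 × 338 = 676
    C-H: 8 × 407 = 3256
    C=O: 2 × 773 = 1546
    O-H: 4 × 473 = 1892
    Σ(formed) = 7370 kJ
  ΔH_2 = 6939 − 7370 = −431 kJ
ΔH_1 − ΔH_2 = +548 kJ, so reaction 2 has the more negative ΔH; |ΔH_1 − ΔH_2| = 548 kJ.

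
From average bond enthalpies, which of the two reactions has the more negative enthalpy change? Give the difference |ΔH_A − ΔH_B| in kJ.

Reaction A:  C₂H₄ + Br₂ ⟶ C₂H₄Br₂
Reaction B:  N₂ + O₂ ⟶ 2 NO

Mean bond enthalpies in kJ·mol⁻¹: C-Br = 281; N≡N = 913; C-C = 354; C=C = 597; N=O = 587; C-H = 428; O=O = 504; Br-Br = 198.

Reaction A:
  Bonds broken (reactants):
    Br-Br: 1 × 198 = 198
    C-H: 4 × 428 = 1712
    C=C: 1 × 597 = 597
    Σ(broken) = 2507 kJ
  Bonds formed (products):
    C-Br: 2 × 281 = 562
    C-C: 1 × 354 = 354
    C-H: 4 × 428 = 1712
    Σ(formed) = 2628 kJ
  ΔH_A = 2507 − 2628 = −121 kJ
Reaction B:
  Bonds broken (reactants):
    N≡N: 1 × 913 = 913
    O=O: 1 × 504 = 504
    Σ(broken) = 1417 kJ
  Bonds formed (products):
    N=O: 2 × 587 = 1174
    Σ(formed) = 1174 kJ
  ΔH_B = 1417 − 1174 = +243 kJ
ΔH_A − ΔH_B = −364 kJ, so reaction A has the more negative ΔH; |ΔH_A − ΔH_B| = 364 kJ.

Reaction A, by 364 kJ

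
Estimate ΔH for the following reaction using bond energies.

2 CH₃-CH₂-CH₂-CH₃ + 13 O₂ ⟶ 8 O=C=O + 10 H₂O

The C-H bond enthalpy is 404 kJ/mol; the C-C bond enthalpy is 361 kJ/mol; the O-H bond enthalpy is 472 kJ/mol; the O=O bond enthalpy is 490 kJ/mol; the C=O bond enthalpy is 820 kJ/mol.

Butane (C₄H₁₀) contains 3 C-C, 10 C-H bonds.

Bonds broken (reactants):
  C-C: 6 × 361 = 2166
  C-H: 20 × 404 = 8080
  O=O: 13 × 490 = 6370
  Σ(broken) = 16616 kJ
Bonds formed (products):
  C=O: 16 × 820 = 13120
  O-H: 20 × 472 = 9440
  Σ(formed) = 22560 kJ
ΔH = Σ(broken) − Σ(formed) = 16616 − 22560 = −5944 kJ

ΔH ≈ −5944 kJ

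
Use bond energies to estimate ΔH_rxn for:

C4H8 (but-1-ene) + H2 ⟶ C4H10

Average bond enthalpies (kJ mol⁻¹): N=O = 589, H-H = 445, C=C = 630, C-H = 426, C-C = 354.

ΔH ≈ −131 kJ

Bonds broken (reactants):
  C-C: 2 × 354 = 708
  C-H: 8 × 426 = 3408
  C=C: 1 × 630 = 630
  H-H: 1 × 445 = 445
  Σ(broken) = 5191 kJ
Bonds formed (products):
  C-C: 3 × 354 = 1062
  C-H: 10 × 426 = 4260
  Σ(formed) = 5322 kJ
ΔH = Σ(broken) − Σ(formed) = 5191 − 5322 = −131 kJ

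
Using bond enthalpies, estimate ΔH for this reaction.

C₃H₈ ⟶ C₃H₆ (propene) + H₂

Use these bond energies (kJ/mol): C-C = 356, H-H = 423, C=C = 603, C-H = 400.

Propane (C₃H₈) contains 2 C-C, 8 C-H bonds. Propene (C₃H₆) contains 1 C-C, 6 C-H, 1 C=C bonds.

Bonds broken (reactants):
  C-C: 2 × 356 = 712
  C-H: 8 × 400 = 3200
  Σ(broken) = 3912 kJ
Bonds formed (products):
  C-C: 1 × 356 = 356
  C-H: 6 × 400 = 2400
  C=C: 1 × 603 = 603
  H-H: 1 × 423 = 423
  Σ(formed) = 3782 kJ
ΔH = Σ(broken) − Σ(formed) = 3912 − 3782 = +130 kJ

ΔH ≈ +130 kJ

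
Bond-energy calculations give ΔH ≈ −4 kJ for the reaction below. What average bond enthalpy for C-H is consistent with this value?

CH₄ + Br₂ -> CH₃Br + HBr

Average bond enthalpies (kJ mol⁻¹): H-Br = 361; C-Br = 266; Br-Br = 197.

Let D be the C-H bond energy.
Σ(broken) = 1×197 + 4×D = 197 + 4D
Σ(formed) = 1×266 + 3×D + 1×361 = 627 + 3D
ΔH = Σ(broken) − Σ(formed) = (197 + 4D) − (627 + 3D) = −430 + D
Setting this equal to −4 kJ gives D = 426 kJ/mol.

D(C-H) ≈ 426 kJ/mol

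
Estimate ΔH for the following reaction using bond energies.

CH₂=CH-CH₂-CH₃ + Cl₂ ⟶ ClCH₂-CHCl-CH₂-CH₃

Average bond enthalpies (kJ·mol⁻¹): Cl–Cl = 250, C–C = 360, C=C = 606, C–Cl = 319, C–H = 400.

ΔH ≈ −142 kJ

Bonds broken (reactants):
  C–C: 2 × 360 = 720
  C–H: 8 × 400 = 3200
  C=C: 1 × 606 = 606
  Cl–Cl: 1 × 250 = 250
  Σ(broken) = 4776 kJ
Bonds formed (products):
  C–C: 3 × 360 = 1080
  C–Cl: 2 × 319 = 638
  C–H: 8 × 400 = 3200
  Σ(formed) = 4918 kJ
ΔH = Σ(broken) − Σ(formed) = 4776 − 4918 = −142 kJ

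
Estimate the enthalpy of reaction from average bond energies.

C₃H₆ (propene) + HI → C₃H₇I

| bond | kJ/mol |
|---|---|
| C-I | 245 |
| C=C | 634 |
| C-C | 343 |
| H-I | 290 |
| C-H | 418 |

ΔH ≈ −82 kJ

Bonds broken (reactants):
  C-C: 1 × 343 = 343
  C-H: 6 × 418 = 2508
  C=C: 1 × 634 = 634
  H-I: 1 × 290 = 290
  Σ(broken) = 3775 kJ
Bonds formed (products):
  C-C: 2 × 343 = 686
  C-H: 7 × 418 = 2926
  C-I: 1 × 245 = 245
  Σ(formed) = 3857 kJ
ΔH = Σ(broken) − Σ(formed) = 3775 − 3857 = −82 kJ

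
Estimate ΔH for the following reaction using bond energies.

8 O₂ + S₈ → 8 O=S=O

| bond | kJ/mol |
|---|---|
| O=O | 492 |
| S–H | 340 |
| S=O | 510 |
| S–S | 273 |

ΔH ≈ −2040 kJ

Bonds broken (reactants):
  O=O: 8 × 492 = 3936
  S–S: 8 × 273 = 2184
  Σ(broken) = 6120 kJ
Bonds formed (products):
  S=O: 16 × 510 = 8160
  Σ(formed) = 8160 kJ
ΔH = Σ(broken) − Σ(formed) = 6120 − 8160 = −2040 kJ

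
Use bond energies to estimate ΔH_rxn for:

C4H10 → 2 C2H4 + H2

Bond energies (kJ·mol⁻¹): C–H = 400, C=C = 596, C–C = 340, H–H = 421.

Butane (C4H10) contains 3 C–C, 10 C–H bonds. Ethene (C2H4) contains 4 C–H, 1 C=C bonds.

Bonds broken (reactants):
  C–C: 3 × 340 = 1020
  C–H: 10 × 400 = 4000
  Σ(broken) = 5020 kJ
Bonds formed (products):
  C–H: 8 × 400 = 3200
  C=C: 2 × 596 = 1192
  H–H: 1 × 421 = 421
  Σ(formed) = 4813 kJ
ΔH = Σ(broken) − Σ(formed) = 5020 − 4813 = +207 kJ

ΔH ≈ +207 kJ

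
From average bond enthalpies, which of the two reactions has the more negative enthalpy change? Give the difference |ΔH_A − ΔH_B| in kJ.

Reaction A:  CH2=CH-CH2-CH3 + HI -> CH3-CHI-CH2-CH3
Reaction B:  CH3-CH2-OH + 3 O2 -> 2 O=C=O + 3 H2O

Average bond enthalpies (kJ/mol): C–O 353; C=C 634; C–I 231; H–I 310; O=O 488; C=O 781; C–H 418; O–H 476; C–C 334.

Reaction B, by 1224 kJ

Reaction A:
  Bonds broken (reactants):
    C–C: 2 × 334 = 668
    C–H: 8 × 418 = 3344
    C=C: 1 × 634 = 634
    H–I: 1 × 310 = 310
    Σ(broken) = 4956 kJ
  Bonds formed (products):
    C–C: 3 × 334 = 1002
    C–H: 9 × 418 = 3762
    C–I: 1 × 231 = 231
    Σ(formed) = 4995 kJ
  ΔH_A = 4956 − 4995 = −39 kJ
Reaction B:
  Bonds broken (reactants):
    C–C: 1 × 334 = 334
    C–H: 5 × 418 = 2090
    C–O: 1 × 353 = 353
    O–H: 1 × 476 = 476
    O=O: 3 × 488 = 1464
    Σ(broken) = 4717 kJ
  Bonds formed (products):
    C=O: 4 × 781 = 3124
    O–H: 6 × 476 = 2856
    Σ(formed) = 5980 kJ
  ΔH_B = 4717 − 5980 = −1263 kJ
ΔH_A − ΔH_B = +1224 kJ, so reaction B has the more negative ΔH; |ΔH_A − ΔH_B| = 1224 kJ.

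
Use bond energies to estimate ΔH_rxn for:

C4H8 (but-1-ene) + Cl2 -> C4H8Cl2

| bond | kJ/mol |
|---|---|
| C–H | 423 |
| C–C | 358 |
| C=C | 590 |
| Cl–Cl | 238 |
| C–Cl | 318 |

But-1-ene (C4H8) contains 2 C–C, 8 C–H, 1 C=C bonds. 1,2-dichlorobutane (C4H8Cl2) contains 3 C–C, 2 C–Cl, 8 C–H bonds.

ΔH ≈ −166 kJ

Bonds broken (reactants):
  C–C: 2 × 358 = 716
  C–H: 8 × 423 = 3384
  C=C: 1 × 590 = 590
  Cl–Cl: 1 × 238 = 238
  Σ(broken) = 4928 kJ
Bonds formed (products):
  C–C: 3 × 358 = 1074
  C–Cl: 2 × 318 = 636
  C–H: 8 × 423 = 3384
  Σ(formed) = 5094 kJ
ΔH = Σ(broken) − Σ(formed) = 4928 − 5094 = −166 kJ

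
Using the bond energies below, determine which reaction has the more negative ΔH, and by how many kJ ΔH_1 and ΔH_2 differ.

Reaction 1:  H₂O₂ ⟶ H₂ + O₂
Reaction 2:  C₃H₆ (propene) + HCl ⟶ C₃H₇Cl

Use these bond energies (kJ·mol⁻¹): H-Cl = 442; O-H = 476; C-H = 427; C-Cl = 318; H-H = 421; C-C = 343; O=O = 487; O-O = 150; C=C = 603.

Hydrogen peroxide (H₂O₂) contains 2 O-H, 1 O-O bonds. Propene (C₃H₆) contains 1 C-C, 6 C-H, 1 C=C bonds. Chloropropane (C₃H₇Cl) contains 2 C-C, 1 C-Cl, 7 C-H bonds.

Reaction 1:
  Bonds broken (reactants):
    O-H: 2 × 476 = 952
    O-O: 1 × 150 = 150
    Σ(broken) = 1102 kJ
  Bonds formed (products):
    H-H: 1 × 421 = 421
    O=O: 1 × 487 = 487
    Σ(formed) = 908 kJ
  ΔH_1 = 1102 − 908 = +194 kJ
Reaction 2:
  Bonds broken (reactants):
    C-C: 1 × 343 = 343
    C-H: 6 × 427 = 2562
    C=C: 1 × 603 = 603
    H-Cl: 1 × 442 = 442
    Σ(broken) = 3950 kJ
  Bonds formed (products):
    C-C: 2 × 343 = 686
    C-Cl: 1 × 318 = 318
    C-H: 7 × 427 = 2989
    Σ(formed) = 3993 kJ
  ΔH_2 = 3950 − 3993 = −43 kJ
ΔH_1 − ΔH_2 = +237 kJ, so reaction 2 has the more negative ΔH; |ΔH_1 − ΔH_2| = 237 kJ.

Reaction 2, by 237 kJ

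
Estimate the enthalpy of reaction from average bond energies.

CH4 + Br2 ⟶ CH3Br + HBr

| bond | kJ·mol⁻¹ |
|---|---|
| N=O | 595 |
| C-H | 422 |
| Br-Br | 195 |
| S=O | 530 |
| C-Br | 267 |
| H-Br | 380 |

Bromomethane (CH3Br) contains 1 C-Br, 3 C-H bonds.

Bonds broken (reactants):
  Br-Br: 1 × 195 = 195
  C-H: 4 × 422 = 1688
  Σ(broken) = 1883 kJ
Bonds formed (products):
  C-Br: 1 × 267 = 267
  C-H: 3 × 422 = 1266
  H-Br: 1 × 380 = 380
  Σ(formed) = 1913 kJ
ΔH = Σ(broken) − Σ(formed) = 1883 − 1913 = −30 kJ

ΔH ≈ −30 kJ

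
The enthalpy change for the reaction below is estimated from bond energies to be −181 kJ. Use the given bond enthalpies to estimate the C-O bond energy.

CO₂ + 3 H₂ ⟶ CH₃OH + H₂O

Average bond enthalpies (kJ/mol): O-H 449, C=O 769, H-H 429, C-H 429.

D(C-O) ≈ 372 kJ/mol

Let D be the C-O bond energy.
Σ(broken) = 2×769 + 3×429 = 2825
Σ(formed) = 3×429 + 1×D + 3×449 = 2634 + D
ΔH = Σ(broken) − Σ(formed) = (2825) − (2634 + D) = +191 − D
Setting this equal to −181 kJ gives D = 372 kJ/mol.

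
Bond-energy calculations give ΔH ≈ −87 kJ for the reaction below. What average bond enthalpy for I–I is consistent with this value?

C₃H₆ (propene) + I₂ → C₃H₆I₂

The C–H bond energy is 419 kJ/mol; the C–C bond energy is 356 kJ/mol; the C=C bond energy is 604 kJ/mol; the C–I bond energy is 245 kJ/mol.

Let D be the I–I bond energy.
Σ(broken) = 1×356 + 6×419 + 1×604 + 1×D = 3474 + D
Σ(formed) = 2×356 + 6×419 + 2×245 = 3716
ΔH = Σ(broken) − Σ(formed) = (3474 + D) − (3716) = −242 + D
Setting this equal to −87 kJ gives D = 155 kJ/mol.

D(I–I) ≈ 155 kJ/mol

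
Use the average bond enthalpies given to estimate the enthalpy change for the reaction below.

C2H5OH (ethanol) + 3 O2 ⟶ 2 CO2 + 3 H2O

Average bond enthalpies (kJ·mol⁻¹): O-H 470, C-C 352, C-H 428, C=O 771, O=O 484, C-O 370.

Bonds broken (reactants):
  C-C: 1 × 352 = 352
  C-H: 5 × 428 = 2140
  C-O: 1 × 370 = 370
  O-H: 1 × 470 = 470
  O=O: 3 × 484 = 1452
  Σ(broken) = 4784 kJ
Bonds formed (products):
  C=O: 4 × 771 = 3084
  O-H: 6 × 470 = 2820
  Σ(formed) = 5904 kJ
ΔH = Σ(broken) − Σ(formed) = 4784 − 5904 = −1120 kJ

ΔH ≈ −1120 kJ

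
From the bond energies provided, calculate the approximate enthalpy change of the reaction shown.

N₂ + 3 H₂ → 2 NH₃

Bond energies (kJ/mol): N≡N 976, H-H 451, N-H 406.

ΔH ≈ −107 kJ

Bonds broken (reactants):
  H-H: 3 × 451 = 1353
  N≡N: 1 × 976 = 976
  Σ(broken) = 2329 kJ
Bonds formed (products):
  N-H: 6 × 406 = 2436
  Σ(formed) = 2436 kJ
ΔH = Σ(broken) − Σ(formed) = 2329 − 2436 = −107 kJ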